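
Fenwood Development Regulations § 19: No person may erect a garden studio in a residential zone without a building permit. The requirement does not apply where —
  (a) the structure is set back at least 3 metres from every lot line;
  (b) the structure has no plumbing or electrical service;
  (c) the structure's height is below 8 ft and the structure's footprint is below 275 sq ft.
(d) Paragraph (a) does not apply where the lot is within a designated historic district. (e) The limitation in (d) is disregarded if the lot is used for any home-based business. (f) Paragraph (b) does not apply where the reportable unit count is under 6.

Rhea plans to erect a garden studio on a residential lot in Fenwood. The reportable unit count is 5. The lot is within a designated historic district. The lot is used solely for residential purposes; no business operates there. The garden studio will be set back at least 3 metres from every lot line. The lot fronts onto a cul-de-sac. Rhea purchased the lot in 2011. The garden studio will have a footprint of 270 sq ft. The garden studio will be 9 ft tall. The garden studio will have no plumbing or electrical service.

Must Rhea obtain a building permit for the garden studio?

All of (a)'s requirements are met (the setback is at least 3 m on every side). But applying paragraphs (d)–(e): (d) operates against (a): the lot is in a historic district. (e), which would lift (d), is not engaged — the lot is solely residential. Exception (a) does not apply.
All of (b)'s requirements are met (there is no plumbing or electrical service). Turning to paragraph (f): (f) is engaged — the reportable unit count is 5, under the 6 limit. So (b) is unavailable.
Exception (c) does not apply: the structure's height is 9 ft, not below 8 ft.
No exception displaces § 19.

Yes — Rhea must obtain a building permit.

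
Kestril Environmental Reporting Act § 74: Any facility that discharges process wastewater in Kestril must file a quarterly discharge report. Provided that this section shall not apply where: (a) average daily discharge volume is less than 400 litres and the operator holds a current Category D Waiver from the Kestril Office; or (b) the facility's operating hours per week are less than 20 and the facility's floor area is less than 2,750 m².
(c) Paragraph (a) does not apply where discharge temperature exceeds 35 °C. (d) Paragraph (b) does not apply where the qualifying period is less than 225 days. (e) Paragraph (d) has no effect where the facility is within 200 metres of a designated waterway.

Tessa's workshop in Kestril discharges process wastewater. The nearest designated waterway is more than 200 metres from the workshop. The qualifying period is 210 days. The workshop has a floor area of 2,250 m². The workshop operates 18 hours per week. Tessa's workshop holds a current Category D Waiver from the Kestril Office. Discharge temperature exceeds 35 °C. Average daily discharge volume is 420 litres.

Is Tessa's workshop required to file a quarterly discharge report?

Yes — Tessa's workshop must file a quarterly discharge report.

Exception (a) fails — average daily discharge volume is 420 litres, not less than 400 litres.
Exception (b): the facility's operating hours per week are 18, less than the 20 limit; the facility's floor area is 2,250 m², less than the 2,750 m² limit — every condition holds. Turning to paragraphs (d)–(e): (d) operates — the qualifying period is 210 days, less than the 225 days limit. (e), which would lift (d), does not operate here — the workshop is more than 200 m from any designated waterway. So (b) is unavailable.
No exception is made out. Tessa's workshop falls within the general rule.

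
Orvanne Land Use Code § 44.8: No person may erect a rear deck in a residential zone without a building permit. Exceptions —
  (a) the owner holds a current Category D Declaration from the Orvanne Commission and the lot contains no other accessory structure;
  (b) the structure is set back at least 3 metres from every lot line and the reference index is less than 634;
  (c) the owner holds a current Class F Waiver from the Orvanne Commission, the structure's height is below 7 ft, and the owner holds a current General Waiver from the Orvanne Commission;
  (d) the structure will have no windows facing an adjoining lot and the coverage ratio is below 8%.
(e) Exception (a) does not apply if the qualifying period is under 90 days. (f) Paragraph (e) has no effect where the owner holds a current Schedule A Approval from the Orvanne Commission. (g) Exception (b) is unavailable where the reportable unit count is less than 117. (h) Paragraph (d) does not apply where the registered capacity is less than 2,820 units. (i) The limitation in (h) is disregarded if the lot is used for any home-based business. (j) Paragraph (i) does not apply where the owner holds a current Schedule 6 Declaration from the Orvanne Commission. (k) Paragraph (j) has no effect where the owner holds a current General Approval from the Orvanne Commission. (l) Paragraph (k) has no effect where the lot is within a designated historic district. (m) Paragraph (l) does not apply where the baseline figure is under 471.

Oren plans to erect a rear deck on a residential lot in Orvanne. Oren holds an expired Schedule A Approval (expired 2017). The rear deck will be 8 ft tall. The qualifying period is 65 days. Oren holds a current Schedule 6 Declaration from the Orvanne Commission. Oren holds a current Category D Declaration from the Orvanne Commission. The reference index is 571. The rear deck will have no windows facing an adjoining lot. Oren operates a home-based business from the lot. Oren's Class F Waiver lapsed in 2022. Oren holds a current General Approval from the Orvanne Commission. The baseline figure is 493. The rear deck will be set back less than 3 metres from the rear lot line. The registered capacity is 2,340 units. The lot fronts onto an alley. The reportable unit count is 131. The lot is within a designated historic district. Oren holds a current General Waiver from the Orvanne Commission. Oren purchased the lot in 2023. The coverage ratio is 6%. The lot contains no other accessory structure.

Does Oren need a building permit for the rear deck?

Yes — Oren must obtain a building permit.

Exception (a)'s conditions are all satisfied: a current Category D Declaration is held; the lot has no other accessory structure. Turning to paragraphs (e)–(f): (e) applies — the qualifying period is 65 days, under the 90 days limit. (f), which would lift (e), is not triggered — the Schedule A Approval is not current. (a) is therefore removed.
Exception (b) fails — the rear setback is under 3 m.
Exception (c) does not apply: the Class F Waiver is not current.
Exception (d) is satisfied on its face — no windows face an adjoining lot; the coverage ratio is 6%, below the 8% limit. However, paragraphs (h)–(m) must be considered: (h) applies — the registered capacity is 2,340 units, less than the 2,820 units limit. (i) would limit (h) — a home-based business operates on the lot — but (j) sets (i) aside: (j) operates — a current Schedule 6 Declaration is held. (k) applies (a current General Approval is held), but is overridden by (l): (l) operates against (k): the lot is in a historic district. (m), which would lift (l), is not engaged — the baseline figure is 493, not under 471. So (d) is unavailable.
Every exception is unavailable, so the rule governs.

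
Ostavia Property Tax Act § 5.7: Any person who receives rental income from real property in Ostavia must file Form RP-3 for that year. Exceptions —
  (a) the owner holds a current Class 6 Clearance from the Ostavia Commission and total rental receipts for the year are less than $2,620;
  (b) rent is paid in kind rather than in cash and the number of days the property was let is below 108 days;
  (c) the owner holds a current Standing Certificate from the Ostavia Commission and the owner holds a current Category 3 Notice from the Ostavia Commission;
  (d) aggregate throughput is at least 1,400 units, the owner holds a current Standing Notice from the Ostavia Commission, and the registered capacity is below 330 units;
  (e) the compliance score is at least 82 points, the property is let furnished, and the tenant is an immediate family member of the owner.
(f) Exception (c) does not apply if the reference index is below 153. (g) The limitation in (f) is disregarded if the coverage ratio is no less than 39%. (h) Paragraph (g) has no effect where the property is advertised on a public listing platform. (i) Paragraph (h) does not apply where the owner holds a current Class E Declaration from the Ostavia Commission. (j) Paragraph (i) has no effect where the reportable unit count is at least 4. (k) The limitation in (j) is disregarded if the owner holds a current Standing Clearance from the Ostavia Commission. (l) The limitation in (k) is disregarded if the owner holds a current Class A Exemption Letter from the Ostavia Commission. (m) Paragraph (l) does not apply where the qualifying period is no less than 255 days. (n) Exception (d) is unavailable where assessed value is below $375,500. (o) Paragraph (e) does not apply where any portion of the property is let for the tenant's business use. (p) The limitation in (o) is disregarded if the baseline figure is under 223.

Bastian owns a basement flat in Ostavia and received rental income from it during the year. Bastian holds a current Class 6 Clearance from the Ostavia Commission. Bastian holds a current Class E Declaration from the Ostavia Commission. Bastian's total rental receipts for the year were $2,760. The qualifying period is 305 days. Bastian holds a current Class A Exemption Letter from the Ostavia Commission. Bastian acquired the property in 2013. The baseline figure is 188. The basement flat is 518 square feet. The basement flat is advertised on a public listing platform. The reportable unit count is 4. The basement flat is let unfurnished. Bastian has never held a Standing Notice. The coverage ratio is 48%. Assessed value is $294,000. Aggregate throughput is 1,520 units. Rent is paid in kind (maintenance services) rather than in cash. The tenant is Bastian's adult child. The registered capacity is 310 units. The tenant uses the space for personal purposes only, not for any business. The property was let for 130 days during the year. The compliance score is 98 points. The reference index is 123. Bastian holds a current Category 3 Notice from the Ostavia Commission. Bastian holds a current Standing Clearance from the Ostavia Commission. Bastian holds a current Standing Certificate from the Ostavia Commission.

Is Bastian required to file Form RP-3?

No — exception (c) applies; Bastian is not required to file Form RP-3.

Exception (a) fails — total rental receipts for the year are $2,760, not less than $2,620.
Exception (b) does not apply: the number of days the property was let is 130 days, not below 108 days.
Exception (c) is satisfied on its face — a current Standing Certificate is held; a current Category 3 Notice is held. Applying paragraphs (f)–(m): (f) would limit (c) — the reference index is 123, below the 153 limit — but (g) sets (f) aside: (g) operates against (f): the coverage ratio is 48%, meeting the 39% threshold. (h) would limit (g) — the property is publicly advertised — but (i) sets (h) aside: (i) operates against (h): a current Class E Declaration is held. (j) would limit (i) — the reportable unit count is 4, meeting the 4 threshold — but (k) sets (j) aside: (k) operates — a current Standing Clearance is held. (l) is engaged (a current Class A Exemption Letter is held), but is itself disapplied by (m): (m) is engaged — the qualifying period is 305 days, meeting the 255 days threshold. Exception (c) stands.
Exception (d) does not apply: no current Standing Notice is held.
Exception (e) fails — the property is let unfurnished.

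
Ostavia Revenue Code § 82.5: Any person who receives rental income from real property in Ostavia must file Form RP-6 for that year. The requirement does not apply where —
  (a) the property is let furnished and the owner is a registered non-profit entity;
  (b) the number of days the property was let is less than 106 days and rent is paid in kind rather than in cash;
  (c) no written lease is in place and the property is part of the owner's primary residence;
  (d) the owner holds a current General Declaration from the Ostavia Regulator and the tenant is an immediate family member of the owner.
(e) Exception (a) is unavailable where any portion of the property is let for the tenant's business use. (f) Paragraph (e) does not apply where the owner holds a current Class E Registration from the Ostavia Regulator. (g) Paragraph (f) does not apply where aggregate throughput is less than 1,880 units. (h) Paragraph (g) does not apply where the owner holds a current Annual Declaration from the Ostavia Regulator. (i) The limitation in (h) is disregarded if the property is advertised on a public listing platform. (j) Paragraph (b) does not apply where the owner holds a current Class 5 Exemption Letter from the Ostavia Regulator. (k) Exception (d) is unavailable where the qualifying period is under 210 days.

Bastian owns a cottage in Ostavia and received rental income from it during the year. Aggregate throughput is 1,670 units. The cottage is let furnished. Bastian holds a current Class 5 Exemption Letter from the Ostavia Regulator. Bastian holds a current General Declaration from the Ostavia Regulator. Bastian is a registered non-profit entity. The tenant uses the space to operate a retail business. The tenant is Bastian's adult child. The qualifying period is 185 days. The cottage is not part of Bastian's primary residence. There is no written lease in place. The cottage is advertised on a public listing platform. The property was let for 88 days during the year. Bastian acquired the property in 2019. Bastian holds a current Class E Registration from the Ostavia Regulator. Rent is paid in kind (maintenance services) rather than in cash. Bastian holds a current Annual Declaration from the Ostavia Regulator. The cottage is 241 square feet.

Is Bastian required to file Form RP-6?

Exception (a): the property is let furnished; Bastian is a registered non-profit — every condition holds. But applying paragraphs (e)–(i): (e) operates against (a): the space is let for business use. (f) would limit (e) — a current Class E Registration is held — but (g) sets (f) aside: (g) is engaged — aggregate throughput is 1,670 units, less than the 1,880 units limit. (h) would limit (g) — a current Annual Declaration is held — but (i) sets (h) aside: (i) operates against (h): the property is publicly advertised. So (a) is unavailable.
Exception (b)'s conditions are all satisfied: the number of days the property was let is 88 days, less than the 106 days limit; rent is paid in kind. But applying paragraph (j): (j) operates — a current Class 5 Exemption Letter is held. Exception (b) does not apply.
Exception (c) requires that the property is part of the owner's primary residence; but the cottage is not part of the primary residence, so (c) is unavailable.
Exception (d): a current General Declaration is held; the tenant is an immediate family member — every condition holds. Turning to paragraph (k): (k) applies — the qualifying period is 185 days, under the 210 days limit. So (d) is unavailable.
No exception applies. The general rule governs.

Yes — Bastian must file Form RP-6.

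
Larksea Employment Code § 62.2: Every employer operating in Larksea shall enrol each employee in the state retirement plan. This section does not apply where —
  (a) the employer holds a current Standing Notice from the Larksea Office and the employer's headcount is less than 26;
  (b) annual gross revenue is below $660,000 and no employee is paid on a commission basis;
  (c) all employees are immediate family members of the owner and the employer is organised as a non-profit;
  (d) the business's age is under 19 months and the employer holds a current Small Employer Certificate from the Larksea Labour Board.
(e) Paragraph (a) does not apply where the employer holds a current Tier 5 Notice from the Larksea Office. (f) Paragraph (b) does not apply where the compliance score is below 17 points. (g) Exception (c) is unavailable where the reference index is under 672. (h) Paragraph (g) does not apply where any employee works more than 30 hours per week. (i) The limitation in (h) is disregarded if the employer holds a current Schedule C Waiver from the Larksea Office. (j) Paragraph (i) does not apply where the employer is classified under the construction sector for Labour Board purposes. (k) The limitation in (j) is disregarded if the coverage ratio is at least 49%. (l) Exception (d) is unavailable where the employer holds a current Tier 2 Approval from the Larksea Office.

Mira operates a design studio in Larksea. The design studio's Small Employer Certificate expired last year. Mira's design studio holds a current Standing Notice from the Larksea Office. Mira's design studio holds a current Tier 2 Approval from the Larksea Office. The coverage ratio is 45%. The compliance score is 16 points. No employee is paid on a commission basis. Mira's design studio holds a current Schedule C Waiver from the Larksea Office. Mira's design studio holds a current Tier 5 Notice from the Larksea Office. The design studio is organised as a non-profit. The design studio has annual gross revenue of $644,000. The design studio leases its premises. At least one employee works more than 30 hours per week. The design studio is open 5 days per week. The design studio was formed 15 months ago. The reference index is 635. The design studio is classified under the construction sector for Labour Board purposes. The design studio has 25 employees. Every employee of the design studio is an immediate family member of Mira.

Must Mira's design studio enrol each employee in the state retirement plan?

Exception (a) is satisfied on its face — a current Standing Notice is held; the employer's headcount is 25, less than the 26 limit. But applying paragraph (e): (e) is triggered — a current Tier 5 Notice is held. Exception (a) does not apply.
All of (b)'s requirements are met (annual gross revenue is $644,000, below the $660,000 limit; no employee is paid on commission). Turning to paragraph (f): (f) operates against (b): the compliance score is 16 points, below the 17 points limit. (b) is therefore removed.
Exception (c): every employee is an immediate family member; the employer is a non-profit — every condition holds. Applying paragraphs (g)–(k): (g) operates (the reference index is 635, under the 672 limit), but yields to (h): (h) is engaged — at least one employee exceeds 30 hours/week. (i) would limit (h) — a current Schedule C Waiver is held — but (j) sets (i) aside: (j) operates against (i): the design studio is classified under the construction sector. (k), which would lift (j), is not triggered — the coverage ratio is 45%, short of 49%. (c) remains available.
Exception (d) requires that the employer holds a current Small Employer Certificate from the Larksea Labour Board; but the Small Employer Certificate has expired, so (d) is unavailable.

No — exception (c) applies; Mira's design studio is not required to enrol each employee in the state retirement plan.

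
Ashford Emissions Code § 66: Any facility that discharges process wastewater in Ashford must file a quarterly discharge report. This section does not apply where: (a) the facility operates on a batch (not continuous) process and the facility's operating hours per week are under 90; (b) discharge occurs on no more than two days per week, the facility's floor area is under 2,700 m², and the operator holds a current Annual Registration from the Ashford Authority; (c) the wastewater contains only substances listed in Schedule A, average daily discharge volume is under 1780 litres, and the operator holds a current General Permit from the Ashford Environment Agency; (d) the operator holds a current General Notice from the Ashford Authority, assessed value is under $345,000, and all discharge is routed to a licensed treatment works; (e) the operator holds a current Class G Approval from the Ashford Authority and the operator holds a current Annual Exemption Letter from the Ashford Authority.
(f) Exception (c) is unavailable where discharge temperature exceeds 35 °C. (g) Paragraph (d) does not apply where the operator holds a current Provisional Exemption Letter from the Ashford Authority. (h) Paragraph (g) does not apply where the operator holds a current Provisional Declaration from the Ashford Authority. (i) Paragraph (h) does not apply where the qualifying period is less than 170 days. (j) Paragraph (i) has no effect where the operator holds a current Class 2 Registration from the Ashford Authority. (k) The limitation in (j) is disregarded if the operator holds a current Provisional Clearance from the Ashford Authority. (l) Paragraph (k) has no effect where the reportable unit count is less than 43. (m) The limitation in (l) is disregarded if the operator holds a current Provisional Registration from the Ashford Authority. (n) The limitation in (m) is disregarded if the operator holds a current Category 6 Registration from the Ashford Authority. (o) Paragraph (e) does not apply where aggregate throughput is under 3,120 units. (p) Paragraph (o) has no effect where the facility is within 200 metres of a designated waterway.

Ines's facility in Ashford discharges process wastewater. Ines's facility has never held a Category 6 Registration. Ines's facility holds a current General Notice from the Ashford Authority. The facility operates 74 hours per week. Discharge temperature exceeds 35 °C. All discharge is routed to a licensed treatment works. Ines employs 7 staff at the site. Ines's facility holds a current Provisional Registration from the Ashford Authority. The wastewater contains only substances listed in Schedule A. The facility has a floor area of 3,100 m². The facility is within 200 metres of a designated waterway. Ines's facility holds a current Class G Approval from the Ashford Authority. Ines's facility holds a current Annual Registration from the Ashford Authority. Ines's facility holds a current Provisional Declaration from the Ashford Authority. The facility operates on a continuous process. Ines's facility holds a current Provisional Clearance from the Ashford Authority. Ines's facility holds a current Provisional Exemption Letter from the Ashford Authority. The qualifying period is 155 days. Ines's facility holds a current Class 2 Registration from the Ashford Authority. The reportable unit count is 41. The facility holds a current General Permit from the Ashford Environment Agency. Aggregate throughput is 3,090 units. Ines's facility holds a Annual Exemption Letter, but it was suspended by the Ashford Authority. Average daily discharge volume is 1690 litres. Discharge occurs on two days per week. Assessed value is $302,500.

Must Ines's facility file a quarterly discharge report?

Yes — Ines's facility must file a quarterly discharge report.

Exception (a) does not apply: the facility operates on a continuous process.
Exception (b) fails — the facility's floor area is 3,100 m², not under 2,700 m².
All of (c)'s requirements are met (the wastewater is Schedule-A-only; average daily discharge volume is 1690 litres, under the 1780 litres limit; a current General Permit is held). Turning to paragraph (f): (f) operates against (c): discharge temperature exceeds 35 °C. So (c) is unavailable.
Exception (d)'s conditions are all satisfied: a current General Notice is held; assessed value is $302,500, under the $345,000 limit; discharge is routed to a licensed treatment works. But applying paragraphs (g)–(n): (g) operates — a current Provisional Exemption Letter is held. (h) is triggered (a current Provisional Declaration is held), but is displaced by (i): (i) operates — the qualifying period is 155 days, less than the 170 days limit. (j) would limit (i) — a current Class 2 Registration is held — but (k) sets (j) aside: (k) is engaged — a current Provisional Clearance is held. (l) is engaged (the reportable unit count is 41, less than the 43 limit), but is itself disapplied by (m): (m) is triggered — a current Provisional Registration is held. (n) does not operate here (no current Category 6 Registration is held), so (m) stands. So (d) is unavailable.
Exception (e) fails — no current Annual Exemption Letter is held.
No exception displaces § 66.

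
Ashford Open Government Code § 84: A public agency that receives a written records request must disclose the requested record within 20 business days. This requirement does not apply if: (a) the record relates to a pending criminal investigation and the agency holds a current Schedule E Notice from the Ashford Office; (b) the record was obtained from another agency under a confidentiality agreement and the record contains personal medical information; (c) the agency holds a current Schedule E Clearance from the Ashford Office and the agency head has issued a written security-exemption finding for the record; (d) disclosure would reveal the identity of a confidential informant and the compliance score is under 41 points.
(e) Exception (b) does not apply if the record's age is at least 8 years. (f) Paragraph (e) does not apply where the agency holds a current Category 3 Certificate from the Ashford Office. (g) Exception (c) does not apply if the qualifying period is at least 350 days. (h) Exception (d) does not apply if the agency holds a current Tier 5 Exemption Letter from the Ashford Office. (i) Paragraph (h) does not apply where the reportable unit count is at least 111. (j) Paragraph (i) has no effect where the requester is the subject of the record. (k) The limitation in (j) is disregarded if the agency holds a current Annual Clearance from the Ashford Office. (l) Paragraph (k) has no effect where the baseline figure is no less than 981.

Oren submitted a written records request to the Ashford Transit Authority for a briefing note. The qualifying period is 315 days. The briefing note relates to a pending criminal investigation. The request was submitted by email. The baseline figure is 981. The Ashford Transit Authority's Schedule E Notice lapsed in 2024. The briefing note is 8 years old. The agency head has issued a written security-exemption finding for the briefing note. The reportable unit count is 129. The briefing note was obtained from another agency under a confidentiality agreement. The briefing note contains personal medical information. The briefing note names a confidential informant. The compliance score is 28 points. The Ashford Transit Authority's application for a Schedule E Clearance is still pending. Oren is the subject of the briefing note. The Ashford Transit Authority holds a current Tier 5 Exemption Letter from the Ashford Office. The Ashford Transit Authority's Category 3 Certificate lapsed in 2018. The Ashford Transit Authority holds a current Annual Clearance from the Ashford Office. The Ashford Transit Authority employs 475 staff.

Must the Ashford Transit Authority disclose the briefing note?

Exception (a) does not apply: there is no Schedule E Notice in force.
Exception (b)'s conditions are all satisfied: the briefing note was obtained under a confidentiality agreement; the briefing note contains personal medical information. But applying paragraphs (e)–(f): (e) is engaged — the record's age is 8 years, meeting the 8 years threshold. (f), which would lift (e), is not triggered — no current Category 3 Certificate is held. (b) is therefore removed.
Exception (c) requires that the agency holds a current Schedule E Clearance from the Ashford Office; but the Schedule E Clearance is not current, so (c) is unavailable.
All of (d)'s requirements are met (the briefing note names a confidential informant; the compliance score is 28 points, under the 41 points limit). Turning to paragraphs (h)–(l): (h) operates against (d): a current Tier 5 Exemption Letter is held. (i) would limit (h) — the reportable unit count is 129, meeting the 111 threshold — but (j) sets (i) aside: (j) is triggered — Oren is the subject of the briefing note. (k) is engaged (a current Annual Clearance is held), but is displaced by (l): (l) is triggered — the baseline figure is 981, meeting the 981 threshold. Exception (d) does not apply.
Every exception is unavailable, so the rule governs.

Yes — the Ashford Transit Authority must disclose the briefing note.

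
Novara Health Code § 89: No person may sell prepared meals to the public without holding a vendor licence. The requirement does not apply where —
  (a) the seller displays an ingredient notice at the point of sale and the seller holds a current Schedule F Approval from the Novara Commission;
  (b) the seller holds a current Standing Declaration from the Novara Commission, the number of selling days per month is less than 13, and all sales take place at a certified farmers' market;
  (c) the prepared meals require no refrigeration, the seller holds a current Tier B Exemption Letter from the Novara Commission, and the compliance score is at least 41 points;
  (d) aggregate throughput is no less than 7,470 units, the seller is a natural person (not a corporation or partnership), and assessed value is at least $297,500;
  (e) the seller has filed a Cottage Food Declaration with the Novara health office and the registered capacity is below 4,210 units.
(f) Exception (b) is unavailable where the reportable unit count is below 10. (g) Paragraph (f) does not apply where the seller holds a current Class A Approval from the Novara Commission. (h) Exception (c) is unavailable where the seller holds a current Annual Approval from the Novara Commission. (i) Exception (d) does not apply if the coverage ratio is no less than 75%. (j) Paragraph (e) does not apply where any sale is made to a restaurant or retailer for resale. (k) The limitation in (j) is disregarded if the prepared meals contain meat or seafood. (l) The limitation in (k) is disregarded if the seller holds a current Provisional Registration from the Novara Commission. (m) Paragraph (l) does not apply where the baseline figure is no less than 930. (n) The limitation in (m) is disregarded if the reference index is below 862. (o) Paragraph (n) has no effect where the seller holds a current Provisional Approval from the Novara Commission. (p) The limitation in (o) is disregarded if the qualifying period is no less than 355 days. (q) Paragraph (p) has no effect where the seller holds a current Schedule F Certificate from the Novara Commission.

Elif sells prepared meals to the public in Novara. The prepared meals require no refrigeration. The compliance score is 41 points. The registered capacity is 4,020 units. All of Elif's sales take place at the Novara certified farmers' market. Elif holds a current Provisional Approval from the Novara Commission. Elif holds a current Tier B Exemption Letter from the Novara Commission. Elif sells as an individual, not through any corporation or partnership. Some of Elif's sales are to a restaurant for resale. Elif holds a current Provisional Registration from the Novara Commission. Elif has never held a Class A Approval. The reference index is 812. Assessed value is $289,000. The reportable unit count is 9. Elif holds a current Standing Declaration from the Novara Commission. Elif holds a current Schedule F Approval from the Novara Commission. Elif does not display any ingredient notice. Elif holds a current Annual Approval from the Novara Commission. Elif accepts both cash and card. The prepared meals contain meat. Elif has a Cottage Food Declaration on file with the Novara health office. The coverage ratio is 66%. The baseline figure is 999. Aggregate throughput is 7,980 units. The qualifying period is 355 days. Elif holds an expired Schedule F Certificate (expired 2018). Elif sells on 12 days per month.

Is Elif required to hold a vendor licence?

Yes — Elif must hold a vendor licence.

Exception (a) fails — no ingredient notice is displayed.
All of (b)'s requirements are met (a current Standing Declaration is held; the number of selling days per month is 12, less than the 13 limit; all sales are at a certified farmers' market). However, paragraphs (f)–(g) must be considered: (f) operates — the reportable unit count is 9, below the 10 limit. (g), which would lift (f), does not operate here — there is no Class A Approval in force. Exception (b) does not apply.
Exception (c)'s conditions are all satisfied: the prepared meals are shelf-stable; a current Tier B Exemption Letter is held; the compliance score is 41 points, meeting the 41 points threshold. But applying paragraph (h): (h) applies — a current Annual Approval is held. Exception (c) does not apply.
Exception (d) does not apply: assessed value is $289,000, short of $297,500.
Exception (e) is satisfied on its face — a Cottage Food Declaration is on file; the registered capacity is 4,020 units, below the 4,210 units limit. However, paragraphs (j)–(q) must be considered: (j) operates against (e): some sales are to a restaurant for resale. (k) is triggered (the prepared meals contain meat), but is itself disapplied by (l): (l) operates against (k): a current Provisional Registration is held. (m) applies (the baseline figure is 999, meeting the 930 threshold), but yields to (n): (n) operates against (m): the reference index is 812, below the 862 limit. (o) operates (a current Provisional Approval is held), but is displaced by (p): (p) operates against (o): the qualifying period is 355 days, meeting the 355 days threshold. (q) does not operate here (there is no Schedule F Certificate in force), so (p) stands. (e) is therefore removed.
No exception applies. The general rule governs.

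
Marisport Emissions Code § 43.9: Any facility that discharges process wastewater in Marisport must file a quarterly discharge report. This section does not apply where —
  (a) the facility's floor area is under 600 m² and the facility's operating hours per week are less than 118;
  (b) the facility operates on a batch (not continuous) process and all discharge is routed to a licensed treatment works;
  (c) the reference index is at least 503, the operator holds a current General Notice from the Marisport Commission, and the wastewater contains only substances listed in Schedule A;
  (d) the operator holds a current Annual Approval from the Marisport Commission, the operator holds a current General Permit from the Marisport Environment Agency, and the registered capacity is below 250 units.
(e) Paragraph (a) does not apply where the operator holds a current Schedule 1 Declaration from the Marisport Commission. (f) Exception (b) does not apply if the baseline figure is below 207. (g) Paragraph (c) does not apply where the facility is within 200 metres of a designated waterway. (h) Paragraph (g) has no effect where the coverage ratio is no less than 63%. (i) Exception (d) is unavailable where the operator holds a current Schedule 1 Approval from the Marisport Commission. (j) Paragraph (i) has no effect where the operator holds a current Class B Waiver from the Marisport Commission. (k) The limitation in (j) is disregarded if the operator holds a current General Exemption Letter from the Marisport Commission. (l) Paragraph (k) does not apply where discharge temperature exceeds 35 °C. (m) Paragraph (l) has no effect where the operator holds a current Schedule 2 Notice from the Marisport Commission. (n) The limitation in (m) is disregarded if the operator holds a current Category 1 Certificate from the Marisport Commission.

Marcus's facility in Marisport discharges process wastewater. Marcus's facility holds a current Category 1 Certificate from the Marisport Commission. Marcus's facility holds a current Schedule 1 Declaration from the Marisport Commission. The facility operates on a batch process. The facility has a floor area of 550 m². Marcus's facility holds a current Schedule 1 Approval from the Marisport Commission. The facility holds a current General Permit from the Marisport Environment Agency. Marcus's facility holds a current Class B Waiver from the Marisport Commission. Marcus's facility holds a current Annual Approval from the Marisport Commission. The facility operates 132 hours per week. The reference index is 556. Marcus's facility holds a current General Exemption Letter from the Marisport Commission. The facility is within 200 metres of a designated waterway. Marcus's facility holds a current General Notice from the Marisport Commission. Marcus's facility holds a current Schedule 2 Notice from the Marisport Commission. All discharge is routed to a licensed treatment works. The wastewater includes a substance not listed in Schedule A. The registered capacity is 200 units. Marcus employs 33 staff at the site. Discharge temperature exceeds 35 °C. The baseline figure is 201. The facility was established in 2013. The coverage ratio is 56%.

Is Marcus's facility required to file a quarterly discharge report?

Exception (a) does not apply: the facility's operating hours per week are 132, not less than 118.
Exception (b): the facility operates on a batch process; discharge is routed to a licensed treatment works — every condition holds. But applying paragraph (f): (f) operates against (b): the baseline figure is 201, below the 207 limit. Exception (b) does not apply.
Exception (c) does not apply: the wastewater includes a non-Schedule-A substance.
All of (d)'s requirements are met (a current Annual Approval is held; a current General Permit is held; the registered capacity is 200 units, below the 250 units limit). Considering the limiting provisions: (i) would limit (d) — a current Schedule 1 Approval is held — but (j) sets (i) aside: (j) is triggered — a current Class B Waiver is held. (k) is engaged (a current General Exemption Letter is held), but is displaced by (l): (l) is triggered — discharge temperature exceeds 35 °C. (m) applies (a current Schedule 2 Notice is held), but is set aside by (n): (n) is triggered — a current Category 1 Certificate is held. So (d) applies.

No — exception (d) applies; Marcus's facility is not required to file a quarterly discharge report.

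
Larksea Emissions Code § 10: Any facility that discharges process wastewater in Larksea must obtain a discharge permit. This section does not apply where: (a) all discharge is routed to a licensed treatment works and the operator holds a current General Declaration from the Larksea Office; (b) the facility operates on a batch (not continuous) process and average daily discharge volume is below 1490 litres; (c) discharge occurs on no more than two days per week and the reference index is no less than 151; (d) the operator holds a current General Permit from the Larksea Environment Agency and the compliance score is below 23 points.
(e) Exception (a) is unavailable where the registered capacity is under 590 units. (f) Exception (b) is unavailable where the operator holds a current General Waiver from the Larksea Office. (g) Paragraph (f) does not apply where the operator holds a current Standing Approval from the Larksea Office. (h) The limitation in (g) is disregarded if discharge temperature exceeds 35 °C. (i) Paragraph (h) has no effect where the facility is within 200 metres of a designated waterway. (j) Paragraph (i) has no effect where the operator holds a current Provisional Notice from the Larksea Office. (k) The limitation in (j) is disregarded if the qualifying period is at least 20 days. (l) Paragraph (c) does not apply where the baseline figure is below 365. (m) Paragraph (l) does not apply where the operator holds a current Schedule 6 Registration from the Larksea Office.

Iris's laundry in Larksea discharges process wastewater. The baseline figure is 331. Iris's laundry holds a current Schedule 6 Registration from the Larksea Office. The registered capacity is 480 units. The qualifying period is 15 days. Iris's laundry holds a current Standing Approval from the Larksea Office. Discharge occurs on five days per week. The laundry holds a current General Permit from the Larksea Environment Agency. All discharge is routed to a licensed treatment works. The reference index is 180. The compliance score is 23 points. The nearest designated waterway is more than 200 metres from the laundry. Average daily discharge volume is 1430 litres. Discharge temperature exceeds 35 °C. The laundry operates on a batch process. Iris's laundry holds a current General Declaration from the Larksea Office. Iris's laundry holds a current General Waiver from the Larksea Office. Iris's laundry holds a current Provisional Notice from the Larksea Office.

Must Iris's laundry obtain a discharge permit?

Exception (a): discharge is routed to a licensed treatment works; a current General Declaration is held — every condition holds. But applying paragraph (e): (e) operates against (a): the registered capacity is 480 units, under the 590 units limit. (a) is therefore removed.
Exception (b): the facility operates on a batch process; average daily discharge volume is 1430 litres, below the 1490 litres limit — every condition holds. Turning to paragraphs (f)–(k): (f) operates against (b): a current General Waiver is held. (g) would limit (f) — a current Standing Approval is held — but (h) sets (g) aside: (h) is triggered — discharge temperature exceeds 35 °C. (i) is not triggered (the laundry is more than 200 m from any designated waterway), so (h) stands. Exception (b) does not apply.
Exception (c) requires that discharge occurs on no more than two days per week; but discharge occurs on five days per week, so (c) is unavailable.
Exception (d) does not apply: the compliance score is 23 points, not below 23 points.
No exception is made out. Iris's laundry falls within the general rule.

Yes — Iris's laundry must obtain a discharge permit.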